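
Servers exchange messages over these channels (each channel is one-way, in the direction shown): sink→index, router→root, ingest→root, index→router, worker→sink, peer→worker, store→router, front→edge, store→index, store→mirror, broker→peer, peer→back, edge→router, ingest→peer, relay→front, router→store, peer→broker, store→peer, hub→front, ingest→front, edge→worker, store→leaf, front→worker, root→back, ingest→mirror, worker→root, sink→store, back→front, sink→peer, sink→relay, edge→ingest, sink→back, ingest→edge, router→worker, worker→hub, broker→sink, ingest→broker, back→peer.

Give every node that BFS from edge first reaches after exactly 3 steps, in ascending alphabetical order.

Level 0: edge
Level 1: ingest, router, worker
Level 2: broker, front, hub, mirror, peer, root, sink, store
Level 3: back, index, leaf, relay

back, index, leaf, relay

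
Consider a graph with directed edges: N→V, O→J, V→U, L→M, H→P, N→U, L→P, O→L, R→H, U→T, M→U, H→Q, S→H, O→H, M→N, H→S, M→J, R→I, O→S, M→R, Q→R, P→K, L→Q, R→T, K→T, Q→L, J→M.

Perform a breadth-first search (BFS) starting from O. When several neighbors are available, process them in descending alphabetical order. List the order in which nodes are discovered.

O, S, L, J, H, Q, P, M, R, K, U, N, T, I, V

Visit O; enqueue S, L, J, H → queue [S, L, J, H]
Visit S → queue [L, J, H]
Visit L; enqueue Q, P, M → queue [J, H, Q, P, M]
Visit J → queue [H, Q, P, M]
Visit H → queue [Q, P, M]
Visit Q; enqueue R → queue [P, M, R]
Visit P; enqueue K → queue [M, R, K]
Visit M; enqueue U, N → queue [R, K, U, N]
Visit R; enqueue T, I → queue [K, U, N, T, I]
Visit K → queue [U, N, T, I]
Visit U → queue [N, T, I]
Visit N; enqueue V → queue [T, I, V]
Visit T → queue [I, V]
Visit I → queue [V]
Visit V → queue []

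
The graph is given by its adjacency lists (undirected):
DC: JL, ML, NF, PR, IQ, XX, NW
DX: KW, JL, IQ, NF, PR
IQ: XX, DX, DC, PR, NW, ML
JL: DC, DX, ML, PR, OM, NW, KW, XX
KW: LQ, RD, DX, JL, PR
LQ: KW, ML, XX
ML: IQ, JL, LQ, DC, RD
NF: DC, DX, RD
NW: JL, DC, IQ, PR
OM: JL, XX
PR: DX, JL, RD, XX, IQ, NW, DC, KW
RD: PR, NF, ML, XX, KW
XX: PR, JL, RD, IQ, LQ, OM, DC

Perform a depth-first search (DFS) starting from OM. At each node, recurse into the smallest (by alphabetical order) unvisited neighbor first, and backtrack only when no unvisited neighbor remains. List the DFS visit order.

Visit OM
OM → JL
JL → DC
DC → IQ
IQ → DX
DX → KW
KW → LQ
LQ → ML
ML → RD
RD → NF
RD → PR
PR → NW
PR → XX

OM, JL, DC, IQ, DX, KW, LQ, ML, RD, NF, PR, NW, XX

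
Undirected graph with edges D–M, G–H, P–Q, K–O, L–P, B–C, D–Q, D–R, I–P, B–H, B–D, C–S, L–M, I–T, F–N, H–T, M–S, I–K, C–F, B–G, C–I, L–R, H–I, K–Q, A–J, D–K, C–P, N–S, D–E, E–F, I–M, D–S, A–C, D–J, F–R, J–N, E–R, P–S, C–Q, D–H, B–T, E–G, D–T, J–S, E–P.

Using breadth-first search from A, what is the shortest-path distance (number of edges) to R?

3

Level 0: A
Level 1: C, J
Level 2: B, D, F, I, N, P, Q, S
Level 3: E, G, H, K, L, M, R, T
Level 4: O
R first appears at level 3.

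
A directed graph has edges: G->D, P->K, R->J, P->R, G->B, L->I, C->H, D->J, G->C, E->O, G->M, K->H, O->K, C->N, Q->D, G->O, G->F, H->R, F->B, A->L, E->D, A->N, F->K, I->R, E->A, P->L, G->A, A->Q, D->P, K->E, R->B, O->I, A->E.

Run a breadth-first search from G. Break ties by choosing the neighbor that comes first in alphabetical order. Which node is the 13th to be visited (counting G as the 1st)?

Visit G; enqueue A, B, C, D, F, M, O → queue [A, B, C, D, F, M, O]
Visit A; enqueue E, L, N, Q → queue [B, C, D, F, M, O, E, L, N, Q]
Visit B → queue [C, D, F, M, O, E, L, N, Q]
Visit C; enqueue H → queue [D, F, M, O, E, L, N, Q, H]
Visit D; enqueue J, P → queue [F, M, O, E, L, N, Q, H, J, P]
Visit F; enqueue K → queue [M, O, E, L, N, Q, H, J, P, K]
Visit M → queue [O, E, L, N, Q, H, J, P, K]
Visit O; enqueue I → queue [E, L, N, Q, H, J, P, K, I]
Visit E → queue [L, N, Q, H, J, P, K, I]
Visit L → queue [N, Q, H, J, P, K, I]
Visit N → queue [Q, H, J, P, K, I]
Visit Q → queue [H, J, P, K, I]
Visit H; enqueue R → queue [J, P, K, I, R]
Visit J → queue [P, K, I, R]
Visit P → queue [K, I, R]
Visit K → queue [I, R]
Visit I → queue [R]
Visit R → queue []

Visit order: G, A, B, C, D, F, M, O, E, L, N, Q, H, J, P, K, I, R

H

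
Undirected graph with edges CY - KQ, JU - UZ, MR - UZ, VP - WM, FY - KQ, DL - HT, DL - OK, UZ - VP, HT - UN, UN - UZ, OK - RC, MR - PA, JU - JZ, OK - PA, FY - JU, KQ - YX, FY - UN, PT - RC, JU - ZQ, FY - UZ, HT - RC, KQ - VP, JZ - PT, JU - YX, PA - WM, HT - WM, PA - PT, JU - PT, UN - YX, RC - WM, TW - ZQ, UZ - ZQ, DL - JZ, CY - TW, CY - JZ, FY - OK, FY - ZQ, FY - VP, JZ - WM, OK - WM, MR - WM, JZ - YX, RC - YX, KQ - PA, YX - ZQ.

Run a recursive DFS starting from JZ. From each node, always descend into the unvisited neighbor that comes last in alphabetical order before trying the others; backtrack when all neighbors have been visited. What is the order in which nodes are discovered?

Visit JZ
JZ → YX
YX → ZQ
ZQ → UZ
UZ → VP
VP → WM
WM → RC
RC → PT
PT → PA
PA → OK
OK → FY
FY → UN
UN → HT
HT → DL
FY → KQ
KQ → CY
CY → TW
FY → JU
PA → MR

JZ → YX → ZQ → UZ → VP → WM → RC → PT → PA → OK → FY → UN → HT → DL → KQ → CY → TW → JU → MR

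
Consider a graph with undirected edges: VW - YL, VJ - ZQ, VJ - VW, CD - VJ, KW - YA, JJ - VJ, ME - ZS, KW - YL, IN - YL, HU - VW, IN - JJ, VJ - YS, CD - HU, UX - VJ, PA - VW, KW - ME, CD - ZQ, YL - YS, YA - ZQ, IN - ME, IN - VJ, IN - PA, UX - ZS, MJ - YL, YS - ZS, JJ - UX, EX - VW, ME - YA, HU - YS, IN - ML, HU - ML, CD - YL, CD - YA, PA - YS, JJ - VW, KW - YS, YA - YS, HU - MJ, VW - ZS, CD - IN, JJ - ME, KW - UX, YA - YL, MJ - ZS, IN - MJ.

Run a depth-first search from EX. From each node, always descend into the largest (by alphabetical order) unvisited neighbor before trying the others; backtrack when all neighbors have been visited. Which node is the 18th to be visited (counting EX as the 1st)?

Visit EX
EX → VW
VW → ZS
ZS → YS
YS → YL
YL → YA
YA → ZQ
ZQ → VJ
VJ → UX
UX → KW
KW → ME
ME → JJ
JJ → IN
IN → PA
IN → ML
ML → HU
HU → MJ
HU → CD

Visit order: EX, VW, ZS, YS, YL, YA, ZQ, VJ, UX, KW, ME, JJ, IN, PA, ML, HU, MJ, CD

CD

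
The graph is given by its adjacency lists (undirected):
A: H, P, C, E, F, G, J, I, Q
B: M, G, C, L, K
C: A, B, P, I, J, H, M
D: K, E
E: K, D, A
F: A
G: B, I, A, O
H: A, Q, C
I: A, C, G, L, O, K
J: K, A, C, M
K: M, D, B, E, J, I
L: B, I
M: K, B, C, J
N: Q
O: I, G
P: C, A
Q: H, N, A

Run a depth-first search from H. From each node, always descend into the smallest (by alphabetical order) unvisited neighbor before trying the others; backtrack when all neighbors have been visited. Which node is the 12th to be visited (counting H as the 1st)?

L

Visit H
H → A
A → C
C → B
B → G
G → I
I → K
K → D
D → E
K → J
J → M
I → L
I → O
C → P
A → F
A → Q
Q → N

Visit order: H, A, C, B, G, I, K, D, E, J, M, L, O, P, F, Q, N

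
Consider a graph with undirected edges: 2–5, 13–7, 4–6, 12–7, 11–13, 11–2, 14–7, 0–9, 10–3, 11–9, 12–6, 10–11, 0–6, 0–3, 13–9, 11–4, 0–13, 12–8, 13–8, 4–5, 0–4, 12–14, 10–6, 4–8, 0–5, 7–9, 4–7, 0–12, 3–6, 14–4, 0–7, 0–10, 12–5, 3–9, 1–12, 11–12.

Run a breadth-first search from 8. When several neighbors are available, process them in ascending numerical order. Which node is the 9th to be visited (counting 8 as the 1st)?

Visit 8; enqueue 4, 12, 13 → queue [4, 12, 13]
Visit 4; enqueue 0, 5, 6, 7, 11, 14 → queue [12, 13, 0, 5, 6, 7, 11, 14]
Visit 12; enqueue 1 → queue [13, 0, 5, 6, 7, 11, 14, 1]
Visit 13; enqueue 9 → queue [0, 5, 6, 7, 11, 14, 1, 9]
Visit 0; enqueue 3, 10 → queue [5, 6, 7, 11, 14, 1, 9, 3, 10]
Visit 5; enqueue 2 → queue [6, 7, 11, 14, 1, 9, 3, 10, 2]
Visit 6 → queue [7, 11, 14, 1, 9, 3, 10, 2]
Visit 7 → queue [11, 14, 1, 9, 3, 10, 2]
Visit 11 → queue [14, 1, 9, 3, 10, 2]
Visit 14 → queue [1, 9, 3, 10, 2]
Visit 1 → queue [9, 3, 10, 2]
Visit 9 → queue [3, 10, 2]
Visit 3 → queue [10, 2]
Visit 10 → queue [2]
Visit 2 → queue []

Visit order: 8, 4, 12, 13, 0, 5, 6, 7, 11, 14, 1, 9, 3, 10, 2

11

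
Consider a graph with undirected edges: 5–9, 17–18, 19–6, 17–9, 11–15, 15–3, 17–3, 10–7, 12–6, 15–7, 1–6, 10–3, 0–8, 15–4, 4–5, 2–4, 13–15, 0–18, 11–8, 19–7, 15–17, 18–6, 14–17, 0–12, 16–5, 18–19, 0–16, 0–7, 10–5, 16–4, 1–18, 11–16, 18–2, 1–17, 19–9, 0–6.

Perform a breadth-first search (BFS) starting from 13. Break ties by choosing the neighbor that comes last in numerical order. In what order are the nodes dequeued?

Visit 13; enqueue 15 → queue [15]
Visit 15; enqueue 17, 11, 7, 4, 3 → queue [17, 11, 7, 4, 3]
Visit 17; enqueue 18, 14, 9, 1 → queue [11, 7, 4, 3, 18, 14, 9, 1]
Visit 11; enqueue 16, 8 → queue [7, 4, 3, 18, 14, 9, 1, 16, 8]
Visit 7; enqueue 19, 10, 0 → queue [4, 3, 18, 14, 9, 1, 16, 8, 19, 10, 0]
Visit 4; enqueue 5, 2 → queue [3, 18, 14, 9, 1, 16, 8, 19, 10, 0, 5, 2]
Visit 3 → queue [18, 14, 9, 1, 16, 8, 19, 10, 0, 5, 2]
Visit 18; enqueue 6 → queue [14, 9, 1, 16, 8, 19, 10, 0, 5, 2, 6]
Visit 14 → queue [9, 1, 16, 8, 19, 10, 0, 5, 2, 6]
Visit 9 → queue [1, 16, 8, 19, 10, 0, 5, 2, 6]
Visit 1 → queue [16, 8, 19, 10, 0, 5, 2, 6]
Visit 16 → queue [8, 19, 10, 0, 5, 2, 6]
Visit 8 → queue [19, 10, 0, 5, 2, 6]
Visit 19 → queue [10, 0, 5, 2, 6]
Visit 10 → queue [0, 5, 2, 6]
Visit 0; enqueue 12 → queue [5, 2, 6, 12]
Visit 5 → queue [2, 6, 12]
Visit 2 → queue [6, 12]
Visit 6 → queue [12]
Visit 12 → queue []

13, 15, 17, 11, 7, 4, 3, 18, 14, 9, 1, 16, 8, 19, 10, 0, 5, 2, 6, 12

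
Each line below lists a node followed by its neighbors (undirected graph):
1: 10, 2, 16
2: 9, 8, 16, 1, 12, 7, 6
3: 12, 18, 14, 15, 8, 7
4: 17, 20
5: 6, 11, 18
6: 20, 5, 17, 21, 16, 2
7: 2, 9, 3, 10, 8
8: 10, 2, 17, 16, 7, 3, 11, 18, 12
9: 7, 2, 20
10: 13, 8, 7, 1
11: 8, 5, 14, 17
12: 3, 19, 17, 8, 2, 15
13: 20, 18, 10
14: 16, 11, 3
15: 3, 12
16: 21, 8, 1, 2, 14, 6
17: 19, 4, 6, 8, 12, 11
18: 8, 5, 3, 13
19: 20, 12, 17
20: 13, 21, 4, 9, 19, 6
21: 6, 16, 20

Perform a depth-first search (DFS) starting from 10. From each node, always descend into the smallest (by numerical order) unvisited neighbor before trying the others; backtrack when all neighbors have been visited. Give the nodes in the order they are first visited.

10 -> 1 -> 2 -> 6 -> 5 -> 11 -> 8 -> 3 -> 7 -> 9 -> 20 -> 4 -> 17 -> 12 -> 15 -> 19 -> 13 -> 18 -> 21 -> 16 -> 14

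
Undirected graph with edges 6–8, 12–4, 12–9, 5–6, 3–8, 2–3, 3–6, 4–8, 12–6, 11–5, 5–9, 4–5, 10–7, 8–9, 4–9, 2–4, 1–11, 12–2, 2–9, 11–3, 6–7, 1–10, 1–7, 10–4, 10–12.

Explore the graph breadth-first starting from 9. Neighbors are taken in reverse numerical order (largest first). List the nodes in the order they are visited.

9, 12, 8, 5, 4, 2, 10, 6, 3, 11, 7, 1

Visit 9; enqueue 12, 8, 5, 4, 2 → queue [12, 8, 5, 4, 2]
Visit 12; enqueue 10, 6 → queue [8, 5, 4, 2, 10, 6]
Visit 8; enqueue 3 → queue [5, 4, 2, 10, 6, 3]
Visit 5; enqueue 11 → queue [4, 2, 10, 6, 3, 11]
Visit 4 → queue [2, 10, 6, 3, 11]
Visit 2 → queue [10, 6, 3, 11]
Visit 10; enqueue 7, 1 → queue [6, 3, 11, 7, 1]
Visit 6 → queue [3, 11, 7, 1]
Visit 3 → queue [11, 7, 1]
Visit 11 → queue [7, 1]
Visit 7 → queue [1]
Visit 1 → queue []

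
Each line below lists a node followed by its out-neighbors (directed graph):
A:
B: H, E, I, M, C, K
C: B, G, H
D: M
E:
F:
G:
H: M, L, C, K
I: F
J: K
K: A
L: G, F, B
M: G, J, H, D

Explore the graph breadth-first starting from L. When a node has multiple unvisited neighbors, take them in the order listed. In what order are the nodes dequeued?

L, G, F, B, H, E, I, M, C, K, J, D, A

Visit L; enqueue G, F, B → queue [G, F, B]
Visit G → queue [F, B]
Visit F → queue [B]
Visit B; enqueue H, E, I, M, C, K → queue [H, E, I, M, C, K]
Visit H → queue [E, I, M, C, K]
Visit E → queue [I, M, C, K]
Visit I → queue [M, C, K]
Visit M; enqueue J, D → queue [C, K, J, D]
Visit C → queue [K, J, D]
Visit K; enqueue A → queue [J, D, A]
Visit J → queue [D, A]
Visit D → queue [A]
Visit A → queue []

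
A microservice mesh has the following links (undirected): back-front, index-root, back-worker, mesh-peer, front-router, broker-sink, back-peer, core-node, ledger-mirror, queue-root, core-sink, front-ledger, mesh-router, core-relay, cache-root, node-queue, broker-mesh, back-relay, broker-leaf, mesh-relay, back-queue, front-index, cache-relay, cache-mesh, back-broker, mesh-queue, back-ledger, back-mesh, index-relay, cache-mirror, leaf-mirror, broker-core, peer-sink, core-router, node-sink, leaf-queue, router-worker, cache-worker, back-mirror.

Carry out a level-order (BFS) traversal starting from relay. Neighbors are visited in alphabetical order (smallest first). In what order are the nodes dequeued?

Visit relay; enqueue back, cache, core, index, mesh → queue [back, cache, core, index, mesh]
Visit back; enqueue broker, front, ledger, mirror, peer, queue, worker → queue [cache, core, index, mesh, broker, front, ledger, mirror, peer, queue, worker]
Visit cache; enqueue root → queue [core, index, mesh, broker, front, ledger, mirror, peer, queue, worker, root]
Visit core; enqueue node, router, sink → queue [index, mesh, broker, front, ledger, mirror, peer, queue, worker, root, node, router, sink]
Visit index → queue [mesh, broker, front, ledger, mirror, peer, queue, worker, root, node, router, sink]
Visit mesh → queue [broker, front, ledger, mirror, peer, queue, worker, root, node, router, sink]
Visit broker; enqueue leaf → queue [front, ledger, mirror, peer, queue, worker, root, node, router, sink, leaf]
Visit front → queue [ledger, mirror, peer, queue, worker, root, node, router, sink, leaf]
Visit ledger → queue [mirror, peer, queue, worker, root, node, router, sink, leaf]
Visit mirror → queue [peer, queue, worker, root, node, router, sink, leaf]
Visit peer → queue [queue, worker, root, node, router, sink, leaf]
Visit queue → queue [worker, root, node, router, sink, leaf]
Visit worker → queue [root, node, router, sink, leaf]
Visit root → queue [node, router, sink, leaf]
Visit node → queue [router, sink, leaf]
Visit router → queue [sink, leaf]
Visit sink → queue [leaf]
Visit leaf → queue []

relay → back → cache → core → index → mesh → broker → front → ledger → mirror → peer → queue → worker → root → node → router → sink → leaf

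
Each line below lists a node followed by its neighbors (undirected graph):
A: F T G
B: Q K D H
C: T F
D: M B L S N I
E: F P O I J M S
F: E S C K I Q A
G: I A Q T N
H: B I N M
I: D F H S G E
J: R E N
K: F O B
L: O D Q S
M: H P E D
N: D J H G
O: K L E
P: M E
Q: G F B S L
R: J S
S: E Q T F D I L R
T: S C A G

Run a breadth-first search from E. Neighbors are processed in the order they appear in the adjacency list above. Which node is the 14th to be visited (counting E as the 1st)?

D

Visit E; enqueue F, P, O, I, J, M, S → queue [F, P, O, I, J, M, S]
Visit F; enqueue C, K, Q, A → queue [P, O, I, J, M, S, C, K, Q, A]
Visit P → queue [O, I, J, M, S, C, K, Q, A]
Visit O; enqueue L → queue [I, J, M, S, C, K, Q, A, L]
Visit I; enqueue D, H, G → queue [J, M, S, C, K, Q, A, L, D, H, G]
Visit J; enqueue R, N → queue [M, S, C, K, Q, A, L, D, H, G, R, N]
Visit M → queue [S, C, K, Q, A, L, D, H, G, R, N]
Visit S; enqueue T → queue [C, K, Q, A, L, D, H, G, R, N, T]
Visit C → queue [K, Q, A, L, D, H, G, R, N, T]
Visit K; enqueue B → queue [Q, A, L, D, H, G, R, N, T, B]
Visit Q → queue [A, L, D, H, G, R, N, T, B]
Visit A → queue [L, D, H, G, R, N, T, B]
Visit L → queue [D, H, G, R, N, T, B]
Visit D → queue [H, G, R, N, T, B]
Visit H → queue [G, R, N, T, B]
Visit G → queue [R, N, T, B]
Visit R → queue [N, T, B]
Visit N → queue [T, B]
Visit T → queue [B]
Visit B → queue []

Visit order: E, F, P, O, I, J, M, S, C, K, Q, A, L, D, H, G, R, N, T, B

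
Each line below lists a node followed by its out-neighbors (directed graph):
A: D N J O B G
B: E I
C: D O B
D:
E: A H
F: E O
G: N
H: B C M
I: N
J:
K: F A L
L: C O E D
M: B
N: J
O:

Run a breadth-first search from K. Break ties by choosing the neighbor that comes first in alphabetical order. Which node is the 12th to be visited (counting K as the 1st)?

Visit K; enqueue A, F, L → queue [A, F, L]
Visit A; enqueue B, D, G, J, N, O → queue [F, L, B, D, G, J, N, O]
Visit F; enqueue E → queue [L, B, D, G, J, N, O, E]
Visit L; enqueue C → queue [B, D, G, J, N, O, E, C]
Visit B; enqueue I → queue [D, G, J, N, O, E, C, I]
Visit D → queue [G, J, N, O, E, C, I]
Visit G → queue [J, N, O, E, C, I]
Visit J → queue [N, O, E, C, I]
Visit N → queue [O, E, C, I]
Visit O → queue [E, C, I]
Visit E; enqueue H → queue [C, I, H]
Visit C → queue [I, H]
Visit I → queue [H]
Visit H; enqueue M → queue [M]
Visit M → queue []

Visit order: K, A, F, L, B, D, G, J, N, O, E, C, I, H, M

C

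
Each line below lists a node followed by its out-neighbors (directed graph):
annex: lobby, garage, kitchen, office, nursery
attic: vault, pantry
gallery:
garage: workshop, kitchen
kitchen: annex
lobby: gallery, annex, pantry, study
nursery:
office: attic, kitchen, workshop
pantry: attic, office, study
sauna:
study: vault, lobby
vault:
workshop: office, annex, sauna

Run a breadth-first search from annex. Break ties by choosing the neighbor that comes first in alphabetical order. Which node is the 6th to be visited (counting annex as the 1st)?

Visit annex; enqueue garage, kitchen, lobby, nursery, office → queue [garage, kitchen, lobby, nursery, office]
Visit garage; enqueue workshop → queue [kitchen, lobby, nursery, office, workshop]
Visit kitchen → queue [lobby, nursery, office, workshop]
Visit lobby; enqueue gallery, pantry, study → queue [nursery, office, workshop, gallery, pantry, study]
Visit nursery → queue [office, workshop, gallery, pantry, study]
Visit office; enqueue attic → queue [workshop, gallery, pantry, study, attic]
Visit workshop; enqueue sauna → queue [gallery, pantry, study, attic, sauna]
Visit gallery → queue [pantry, study, attic, sauna]
Visit pantry → queue [study, attic, sauna]
Visit study; enqueue vault → queue [attic, sauna, vault]
Visit attic → queue [sauna, vault]
Visit sauna → queue [vault]
Visit vault → queue []

Visit order: annex, garage, kitchen, lobby, nursery, office, workshop, gallery, pantry, study, attic, sauna, vault

office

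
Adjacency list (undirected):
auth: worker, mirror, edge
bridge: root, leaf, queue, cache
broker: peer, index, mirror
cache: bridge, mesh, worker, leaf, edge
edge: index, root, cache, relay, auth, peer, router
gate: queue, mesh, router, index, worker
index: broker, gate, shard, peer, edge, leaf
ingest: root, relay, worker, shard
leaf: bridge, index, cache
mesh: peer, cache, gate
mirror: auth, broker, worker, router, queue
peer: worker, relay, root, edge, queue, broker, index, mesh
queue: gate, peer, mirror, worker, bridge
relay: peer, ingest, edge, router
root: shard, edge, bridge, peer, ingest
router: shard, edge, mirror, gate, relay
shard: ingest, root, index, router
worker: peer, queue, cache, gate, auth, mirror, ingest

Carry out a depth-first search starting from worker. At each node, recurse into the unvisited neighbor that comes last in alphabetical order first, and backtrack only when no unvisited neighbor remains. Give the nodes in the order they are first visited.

worker, queue, peer, root, shard, router, relay, ingest, edge, index, leaf, cache, mesh, gate, bridge, broker, mirror, auth

Visit worker
worker → queue
queue → peer
peer → root
root → shard
shard → router
router → relay
relay → ingest
relay → edge
edge → index
index → leaf
leaf → cache
cache → mesh
mesh → gate
cache → bridge
index → broker
broker → mirror
mirror → auth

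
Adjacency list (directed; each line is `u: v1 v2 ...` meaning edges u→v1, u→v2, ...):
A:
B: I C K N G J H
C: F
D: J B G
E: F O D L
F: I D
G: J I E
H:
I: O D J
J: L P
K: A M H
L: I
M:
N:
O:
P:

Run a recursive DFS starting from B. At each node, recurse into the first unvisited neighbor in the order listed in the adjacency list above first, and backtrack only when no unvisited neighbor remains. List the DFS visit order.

Visit B
B → I
I → O
I → D
D → J
J → L
J → P
D → G
G → E
E → F
B → C
B → K
K → A
K → M
K → H
B → N

B -> I -> O -> D -> J -> L -> P -> G -> E -> F -> C -> K -> A -> M -> H -> N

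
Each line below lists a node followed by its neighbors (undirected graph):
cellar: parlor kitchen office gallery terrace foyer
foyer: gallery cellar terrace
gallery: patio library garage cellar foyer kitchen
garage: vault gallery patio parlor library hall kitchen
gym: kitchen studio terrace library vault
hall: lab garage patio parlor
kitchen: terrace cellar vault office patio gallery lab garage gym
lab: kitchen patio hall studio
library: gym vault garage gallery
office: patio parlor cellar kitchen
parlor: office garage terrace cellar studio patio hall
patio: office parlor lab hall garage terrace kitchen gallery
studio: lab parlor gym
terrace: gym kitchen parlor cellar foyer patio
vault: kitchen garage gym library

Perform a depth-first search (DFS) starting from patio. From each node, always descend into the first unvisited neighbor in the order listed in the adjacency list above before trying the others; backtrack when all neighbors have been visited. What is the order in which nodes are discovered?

patio, office, parlor, garage, vault, kitchen, terrace, gym, studio, lab, hall, library, gallery, cellar, foyer

Visit patio
patio → office
office → parlor
parlor → garage
garage → vault
vault → kitchen
kitchen → terrace
terrace → gym
gym → studio
studio → lab
lab → hall
gym → library
library → gallery
gallery → cellar
cellar → foyer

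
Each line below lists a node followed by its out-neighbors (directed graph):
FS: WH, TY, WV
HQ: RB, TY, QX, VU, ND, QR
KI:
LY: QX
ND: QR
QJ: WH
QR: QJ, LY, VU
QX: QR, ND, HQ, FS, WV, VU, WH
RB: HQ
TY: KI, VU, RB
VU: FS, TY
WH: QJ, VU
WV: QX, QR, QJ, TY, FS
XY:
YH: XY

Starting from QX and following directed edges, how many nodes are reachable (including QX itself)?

13

BFS from QX visits: QX, WV, WH, VU, QR, ND, HQ, FS, TY, QJ, LY, RB, KI
Reachable nodes: 13 of 15 total.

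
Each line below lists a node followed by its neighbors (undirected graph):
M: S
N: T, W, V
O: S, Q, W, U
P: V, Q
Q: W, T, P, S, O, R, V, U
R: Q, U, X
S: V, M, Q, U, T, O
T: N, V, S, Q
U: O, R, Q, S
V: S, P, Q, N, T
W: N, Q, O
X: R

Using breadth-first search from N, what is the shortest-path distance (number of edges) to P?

2

Level 0: N
Level 1: T, V, W
Level 2: O, P, Q, S
Level 3: M, R, U
Level 4: X
P first appears at level 2.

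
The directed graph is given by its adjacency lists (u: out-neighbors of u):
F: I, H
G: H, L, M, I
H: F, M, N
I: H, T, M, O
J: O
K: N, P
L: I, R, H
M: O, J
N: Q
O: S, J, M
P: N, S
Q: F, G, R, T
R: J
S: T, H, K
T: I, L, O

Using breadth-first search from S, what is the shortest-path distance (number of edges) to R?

3

Level 0: S
Level 1: H, K, T
Level 2: F, I, L, M, N, O, P
Level 3: J, Q, R
Level 4: G
R first appears at level 3.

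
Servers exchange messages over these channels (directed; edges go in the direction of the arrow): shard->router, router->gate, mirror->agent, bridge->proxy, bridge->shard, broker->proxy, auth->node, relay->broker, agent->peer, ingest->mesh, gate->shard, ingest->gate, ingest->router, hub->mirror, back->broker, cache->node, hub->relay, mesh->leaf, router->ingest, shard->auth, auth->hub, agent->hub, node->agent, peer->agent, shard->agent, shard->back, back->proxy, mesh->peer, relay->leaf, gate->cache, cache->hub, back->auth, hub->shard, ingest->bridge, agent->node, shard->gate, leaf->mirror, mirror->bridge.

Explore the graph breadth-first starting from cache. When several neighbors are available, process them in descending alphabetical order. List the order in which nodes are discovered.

Visit cache; enqueue node, hub → queue [node, hub]
Visit node; enqueue agent → queue [hub, agent]
Visit hub; enqueue shard, relay, mirror → queue [agent, shard, relay, mirror]
Visit agent; enqueue peer → queue [shard, relay, mirror, peer]
Visit shard; enqueue router, gate, back, auth → queue [relay, mirror, peer, router, gate, back, auth]
Visit relay; enqueue leaf, broker → queue [mirror, peer, router, gate, back, auth, leaf, broker]
Visit mirror; enqueue bridge → queue [peer, router, gate, back, auth, leaf, broker, bridge]
Visit peer → queue [router, gate, back, auth, leaf, broker, bridge]
Visit router; enqueue ingest → queue [gate, back, auth, leaf, broker, bridge, ingest]
Visit gate → queue [back, auth, leaf, broker, bridge, ingest]
Visit back; enqueue proxy → queue [auth, leaf, broker, bridge, ingest, proxy]
Visit auth → queue [leaf, broker, bridge, ingest, proxy]
Visit leaf → queue [broker, bridge, ingest, proxy]
Visit broker → queue [bridge, ingest, proxy]
Visit bridge → queue [ingest, proxy]
Visit ingest; enqueue mesh → queue [proxy, mesh]
Visit proxy → queue [mesh]
Visit mesh → queue []

cache -> node -> hub -> agent -> shard -> relay -> mirror -> peer -> router -> gate -> back -> auth -> leaf -> broker -> bridge -> ingest -> proxy -> mesh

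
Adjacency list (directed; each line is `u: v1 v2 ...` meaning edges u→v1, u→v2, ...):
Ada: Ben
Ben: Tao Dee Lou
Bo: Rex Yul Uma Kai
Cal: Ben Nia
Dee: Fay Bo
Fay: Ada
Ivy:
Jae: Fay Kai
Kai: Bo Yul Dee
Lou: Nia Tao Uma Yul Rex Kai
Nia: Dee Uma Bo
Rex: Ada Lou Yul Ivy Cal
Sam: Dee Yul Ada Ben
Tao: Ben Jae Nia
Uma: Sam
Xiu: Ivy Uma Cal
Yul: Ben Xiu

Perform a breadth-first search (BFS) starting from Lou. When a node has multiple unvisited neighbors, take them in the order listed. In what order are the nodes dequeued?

Lou, Nia, Tao, Uma, Yul, Rex, Kai, Dee, Bo, Ben, Jae, Sam, Xiu, Ada, Ivy, Cal, Fay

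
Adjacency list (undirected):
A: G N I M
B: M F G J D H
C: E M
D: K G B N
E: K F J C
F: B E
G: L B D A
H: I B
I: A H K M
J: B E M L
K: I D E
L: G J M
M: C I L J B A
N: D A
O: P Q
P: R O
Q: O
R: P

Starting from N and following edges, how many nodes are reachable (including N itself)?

14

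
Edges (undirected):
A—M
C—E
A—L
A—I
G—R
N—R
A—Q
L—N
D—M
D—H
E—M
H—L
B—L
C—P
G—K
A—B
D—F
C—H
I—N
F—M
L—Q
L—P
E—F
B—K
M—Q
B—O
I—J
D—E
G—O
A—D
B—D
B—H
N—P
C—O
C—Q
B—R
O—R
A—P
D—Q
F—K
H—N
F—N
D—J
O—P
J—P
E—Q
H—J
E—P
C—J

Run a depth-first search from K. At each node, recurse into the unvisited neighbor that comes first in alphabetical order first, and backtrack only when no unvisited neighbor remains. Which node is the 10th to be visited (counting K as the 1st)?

N

Visit K
K → B
B → A
A → D
D → E
E → C
C → H
H → J
J → I
I → N
N → F
F → M
M → Q
Q → L
L → P
P → O
O → G
G → R

Visit order: K, B, A, D, E, C, H, J, I, N, F, M, Q, L, P, O, G, R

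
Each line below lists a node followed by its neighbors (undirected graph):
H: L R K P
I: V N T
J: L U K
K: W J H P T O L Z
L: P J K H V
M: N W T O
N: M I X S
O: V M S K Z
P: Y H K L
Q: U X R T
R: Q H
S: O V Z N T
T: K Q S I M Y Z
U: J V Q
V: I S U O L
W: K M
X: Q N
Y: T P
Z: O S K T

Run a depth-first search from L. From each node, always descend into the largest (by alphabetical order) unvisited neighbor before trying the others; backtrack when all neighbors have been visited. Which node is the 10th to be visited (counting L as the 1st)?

Visit L
L → V
V → U
U → Q
Q → X
X → N
N → S
S → Z
Z → T
T → Y
Y → P
P → K
K → W
W → M
M → O
K → J
K → H
H → R
T → I

Visit order: L, V, U, Q, X, N, S, Z, T, Y, P, K, W, M, O, J, H, R, I

Y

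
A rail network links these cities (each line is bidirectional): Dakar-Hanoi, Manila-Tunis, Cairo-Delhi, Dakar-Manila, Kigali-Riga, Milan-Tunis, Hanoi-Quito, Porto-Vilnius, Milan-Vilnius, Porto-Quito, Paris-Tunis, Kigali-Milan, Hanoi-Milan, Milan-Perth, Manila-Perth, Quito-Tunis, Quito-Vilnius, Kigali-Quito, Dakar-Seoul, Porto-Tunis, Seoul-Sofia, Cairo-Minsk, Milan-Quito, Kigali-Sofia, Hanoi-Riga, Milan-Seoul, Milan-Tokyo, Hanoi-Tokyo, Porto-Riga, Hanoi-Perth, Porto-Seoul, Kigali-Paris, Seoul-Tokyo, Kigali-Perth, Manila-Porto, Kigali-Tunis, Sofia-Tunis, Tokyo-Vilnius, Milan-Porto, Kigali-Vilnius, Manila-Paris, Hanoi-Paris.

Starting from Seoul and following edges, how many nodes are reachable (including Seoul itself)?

15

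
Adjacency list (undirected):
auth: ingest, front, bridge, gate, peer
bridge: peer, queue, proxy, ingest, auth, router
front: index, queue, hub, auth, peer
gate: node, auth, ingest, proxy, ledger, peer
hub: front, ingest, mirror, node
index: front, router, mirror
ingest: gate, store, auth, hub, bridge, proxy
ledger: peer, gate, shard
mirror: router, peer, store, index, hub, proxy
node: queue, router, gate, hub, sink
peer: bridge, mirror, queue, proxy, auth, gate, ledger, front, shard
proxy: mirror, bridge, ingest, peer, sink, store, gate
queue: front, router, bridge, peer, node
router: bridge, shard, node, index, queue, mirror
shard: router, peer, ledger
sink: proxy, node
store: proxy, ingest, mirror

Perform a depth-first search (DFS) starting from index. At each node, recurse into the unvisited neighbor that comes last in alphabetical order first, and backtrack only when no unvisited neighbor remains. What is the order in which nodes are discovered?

Visit index
index → router
router → shard
shard → peer
peer → queue
queue → node
node → sink
sink → proxy
proxy → store
store → mirror
mirror → hub
hub → ingest
ingest → gate
gate → ledger
gate → auth
auth → front
auth → bridge

index, router, shard, peer, queue, node, sink, proxy, store, mirror, hub, ingest, gate, ledger, auth, front, bridge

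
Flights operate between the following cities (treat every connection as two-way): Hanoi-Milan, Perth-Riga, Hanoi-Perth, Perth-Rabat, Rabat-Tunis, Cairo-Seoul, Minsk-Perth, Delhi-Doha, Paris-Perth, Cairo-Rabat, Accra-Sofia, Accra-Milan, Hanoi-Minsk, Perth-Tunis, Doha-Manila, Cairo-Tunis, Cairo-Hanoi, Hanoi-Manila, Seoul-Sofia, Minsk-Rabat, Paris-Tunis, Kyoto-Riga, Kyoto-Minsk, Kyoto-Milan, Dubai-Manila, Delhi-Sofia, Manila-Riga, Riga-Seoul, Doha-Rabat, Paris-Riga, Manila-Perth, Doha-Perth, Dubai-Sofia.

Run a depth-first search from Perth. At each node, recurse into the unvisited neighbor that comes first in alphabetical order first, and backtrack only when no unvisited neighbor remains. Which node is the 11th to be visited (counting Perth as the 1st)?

Visit Perth
Perth → Doha
Doha → Delhi
Delhi → Sofia
Sofia → Accra
Accra → Milan
Milan → Hanoi
Hanoi → Cairo
Cairo → Rabat
Rabat → Minsk
Minsk → Kyoto
Kyoto → Riga
Riga → Manila
Manila → Dubai
Riga → Paris
Paris → Tunis
Riga → Seoul

Visit order: Perth, Doha, Delhi, Sofia, Accra, Milan, Hanoi, Cairo, Rabat, Minsk, Kyoto, Riga, Manila, Dubai, Paris, Tunis, Seoul

Kyoto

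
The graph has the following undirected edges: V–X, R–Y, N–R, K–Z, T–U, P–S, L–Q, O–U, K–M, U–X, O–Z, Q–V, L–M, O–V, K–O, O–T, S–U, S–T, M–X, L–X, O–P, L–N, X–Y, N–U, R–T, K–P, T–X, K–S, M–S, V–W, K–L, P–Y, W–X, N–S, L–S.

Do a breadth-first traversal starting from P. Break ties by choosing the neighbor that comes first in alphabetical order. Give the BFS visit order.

P K O S Y L M Z T U V N R X Q W

Visit P; enqueue K, O, S, Y → queue [K, O, S, Y]
Visit K; enqueue L, M, Z → queue [O, S, Y, L, M, Z]
Visit O; enqueue T, U, V → queue [S, Y, L, M, Z, T, U, V]
Visit S; enqueue N → queue [Y, L, M, Z, T, U, V, N]
Visit Y; enqueue R, X → queue [L, M, Z, T, U, V, N, R, X]
Visit L; enqueue Q → queue [M, Z, T, U, V, N, R, X, Q]
Visit M → queue [Z, T, U, V, N, R, X, Q]
Visit Z → queue [T, U, V, N, R, X, Q]
Visit T → queue [U, V, N, R, X, Q]
Visit U → queue [V, N, R, X, Q]
Visit V; enqueue W → queue [N, R, X, Q, W]
Visit N → queue [R, X, Q, W]
Visit R → queue [X, Q, W]
Visit X → queue [Q, W]
Visit Q → queue [W]
Visit W → queue []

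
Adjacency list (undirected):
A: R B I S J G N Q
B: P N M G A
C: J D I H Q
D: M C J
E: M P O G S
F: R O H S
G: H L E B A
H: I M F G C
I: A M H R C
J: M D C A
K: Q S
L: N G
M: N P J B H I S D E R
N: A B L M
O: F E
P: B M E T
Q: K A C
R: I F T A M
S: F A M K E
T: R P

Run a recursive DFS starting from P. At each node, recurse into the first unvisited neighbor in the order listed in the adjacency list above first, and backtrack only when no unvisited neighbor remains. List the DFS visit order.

Visit P
P → B
B → N
N → A
A → R
R → I
I → M
M → J
J → D
D → C
C → H
H → F
F → O
O → E
E → G
G → L
E → S
S → K
K → Q
R → T

P B N A R I M J D C H F O E G L S K Q T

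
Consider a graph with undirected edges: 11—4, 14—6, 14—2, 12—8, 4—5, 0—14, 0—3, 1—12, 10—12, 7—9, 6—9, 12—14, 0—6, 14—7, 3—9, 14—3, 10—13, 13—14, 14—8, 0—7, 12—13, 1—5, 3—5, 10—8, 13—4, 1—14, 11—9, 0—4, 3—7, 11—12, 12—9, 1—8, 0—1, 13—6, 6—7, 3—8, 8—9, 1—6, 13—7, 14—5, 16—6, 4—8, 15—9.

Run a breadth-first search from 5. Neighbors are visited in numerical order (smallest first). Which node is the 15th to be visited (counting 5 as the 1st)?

Visit 5; enqueue 1, 3, 4, 14 → queue [1, 3, 4, 14]
Visit 1; enqueue 0, 6, 8, 12 → queue [3, 4, 14, 0, 6, 8, 12]
Visit 3; enqueue 7, 9 → queue [4, 14, 0, 6, 8, 12, 7, 9]
Visit 4; enqueue 11, 13 → queue [14, 0, 6, 8, 12, 7, 9, 11, 13]
Visit 14; enqueue 2 → queue [0, 6, 8, 12, 7, 9, 11, 13, 2]
Visit 0 → queue [6, 8, 12, 7, 9, 11, 13, 2]
Visit 6; enqueue 16 → queue [8, 12, 7, 9, 11, 13, 2, 16]
Visit 8; enqueue 10 → queue [12, 7, 9, 11, 13, 2, 16, 10]
Visit 12 → queue [7, 9, 11, 13, 2, 16, 10]
Visit 7 → queue [9, 11, 13, 2, 16, 10]
Visit 9; enqueue 15 → queue [11, 13, 2, 16, 10, 15]
Visit 11 → queue [13, 2, 16, 10, 15]
Visit 13 → queue [2, 16, 10, 15]
Visit 2 → queue [16, 10, 15]
Visit 16 → queue [10, 15]
Visit 10 → queue [15]
Visit 15 → queue []

Visit order: 5, 1, 3, 4, 14, 0, 6, 8, 12, 7, 9, 11, 13, 2, 16, 10, 15

16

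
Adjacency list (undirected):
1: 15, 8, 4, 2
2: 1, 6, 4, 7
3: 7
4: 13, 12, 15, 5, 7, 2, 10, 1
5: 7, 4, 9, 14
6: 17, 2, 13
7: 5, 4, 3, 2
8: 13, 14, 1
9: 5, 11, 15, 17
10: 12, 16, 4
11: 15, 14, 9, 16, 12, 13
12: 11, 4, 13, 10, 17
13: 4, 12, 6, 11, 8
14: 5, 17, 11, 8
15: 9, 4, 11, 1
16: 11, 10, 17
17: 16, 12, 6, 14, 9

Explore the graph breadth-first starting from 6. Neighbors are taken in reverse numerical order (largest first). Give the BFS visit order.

6 → 17 → 13 → 2 → 16 → 14 → 12 → 9 → 11 → 8 → 4 → 7 → 1 → 10 → 5 → 15 → 3

Visit 6; enqueue 17, 13, 2 → queue [17, 13, 2]
Visit 17; enqueue 16, 14, 12, 9 → queue [13, 2, 16, 14, 12, 9]
Visit 13; enqueue 11, 8, 4 → queue [2, 16, 14, 12, 9, 11, 8, 4]
Visit 2; enqueue 7, 1 → queue [16, 14, 12, 9, 11, 8, 4, 7, 1]
Visit 16; enqueue 10 → queue [14, 12, 9, 11, 8, 4, 7, 1, 10]
Visit 14; enqueue 5 → queue [12, 9, 11, 8, 4, 7, 1, 10, 5]
Visit 12 → queue [9, 11, 8, 4, 7, 1, 10, 5]
Visit 9; enqueue 15 → queue [11, 8, 4, 7, 1, 10, 5, 15]
Visit 11 → queue [8, 4, 7, 1, 10, 5, 15]
Visit 8 → queue [4, 7, 1, 10, 5, 15]
Visit 4 → queue [7, 1, 10, 5, 15]
Visit 7; enqueue 3 → queue [1, 10, 5, 15, 3]
Visit 1 → queue [10, 5, 15, 3]
Visit 10 → queue [5, 15, 3]
Visit 5 → queue [15, 3]
Visit 15 → queue [3]
Visit 3 → queue []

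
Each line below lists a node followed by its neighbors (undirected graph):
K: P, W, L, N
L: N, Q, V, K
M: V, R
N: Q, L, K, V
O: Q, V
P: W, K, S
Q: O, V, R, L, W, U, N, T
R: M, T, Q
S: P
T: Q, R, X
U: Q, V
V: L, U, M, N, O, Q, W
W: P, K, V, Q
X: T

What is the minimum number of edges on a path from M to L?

Level 0: M
Level 1: R, V
Level 2: L, N, O, Q, T, U, W
Level 3: K, P, X
Level 4: S
L first appears at level 2.

2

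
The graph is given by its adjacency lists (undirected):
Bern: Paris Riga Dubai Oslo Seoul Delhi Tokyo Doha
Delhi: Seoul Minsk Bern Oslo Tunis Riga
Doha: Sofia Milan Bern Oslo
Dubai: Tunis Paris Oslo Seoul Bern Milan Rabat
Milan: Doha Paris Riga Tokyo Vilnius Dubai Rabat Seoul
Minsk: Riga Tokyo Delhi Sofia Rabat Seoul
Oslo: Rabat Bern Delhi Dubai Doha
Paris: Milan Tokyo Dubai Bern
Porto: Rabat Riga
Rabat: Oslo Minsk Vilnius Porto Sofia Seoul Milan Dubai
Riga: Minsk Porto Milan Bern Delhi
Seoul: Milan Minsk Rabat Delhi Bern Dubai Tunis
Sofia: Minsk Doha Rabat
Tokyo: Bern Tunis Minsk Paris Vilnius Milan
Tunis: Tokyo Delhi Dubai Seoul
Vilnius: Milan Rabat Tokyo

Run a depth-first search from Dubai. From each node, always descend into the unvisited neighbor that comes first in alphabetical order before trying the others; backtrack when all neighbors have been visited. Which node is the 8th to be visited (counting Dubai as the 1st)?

Oslo

Visit Dubai
Dubai → Bern
Bern → Delhi
Delhi → Minsk
Minsk → Rabat
Rabat → Milan
Milan → Doha
Doha → Oslo
Doha → Sofia
Milan → Paris
Paris → Tokyo
Tokyo → Tunis
Tunis → Seoul
Tokyo → Vilnius
Milan → Riga
Riga → Porto

Visit order: Dubai, Bern, Delhi, Minsk, Rabat, Milan, Doha, Oslo, Sofia, Paris, Tokyo, Tunis, Seoul, Vilnius, Riga, Porto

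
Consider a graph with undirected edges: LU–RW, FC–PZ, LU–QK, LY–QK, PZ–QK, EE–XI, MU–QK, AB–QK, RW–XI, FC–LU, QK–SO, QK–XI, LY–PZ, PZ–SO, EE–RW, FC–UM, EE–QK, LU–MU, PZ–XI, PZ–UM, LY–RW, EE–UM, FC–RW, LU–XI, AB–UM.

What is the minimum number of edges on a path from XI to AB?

2

Level 0: XI
Level 1: EE, LU, PZ, QK, RW
Level 2: AB, FC, LY, MU, SO, UM
AB first appears at level 2.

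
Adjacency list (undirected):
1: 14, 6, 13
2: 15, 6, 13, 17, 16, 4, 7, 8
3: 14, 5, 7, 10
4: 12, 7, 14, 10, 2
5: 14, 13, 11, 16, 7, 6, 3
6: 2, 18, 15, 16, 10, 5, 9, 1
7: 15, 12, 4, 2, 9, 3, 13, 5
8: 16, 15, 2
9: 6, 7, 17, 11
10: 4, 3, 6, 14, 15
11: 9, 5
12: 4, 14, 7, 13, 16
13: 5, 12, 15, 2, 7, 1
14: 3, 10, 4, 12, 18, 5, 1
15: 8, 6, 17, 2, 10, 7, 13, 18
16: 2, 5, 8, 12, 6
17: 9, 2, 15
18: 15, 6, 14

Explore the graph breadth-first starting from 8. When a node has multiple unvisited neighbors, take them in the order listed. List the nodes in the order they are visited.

Visit 8; enqueue 16, 15, 2 → queue [16, 15, 2]
Visit 16; enqueue 5, 12, 6 → queue [15, 2, 5, 12, 6]
Visit 15; enqueue 17, 10, 7, 13, 18 → queue [2, 5, 12, 6, 17, 10, 7, 13, 18]
Visit 2; enqueue 4 → queue [5, 12, 6, 17, 10, 7, 13, 18, 4]
Visit 5; enqueue 14, 11, 3 → queue [12, 6, 17, 10, 7, 13, 18, 4, 14, 11, 3]
Visit 12 → queue [6, 17, 10, 7, 13, 18, 4, 14, 11, 3]
Visit 6; enqueue 9, 1 → queue [17, 10, 7, 13, 18, 4, 14, 11, 3, 9, 1]
Visit 17 → queue [10, 7, 13, 18, 4, 14, 11, 3, 9, 1]
Visit 10 → queue [7, 13, 18, 4, 14, 11, 3, 9, 1]
Visit 7 → queue [13, 18, 4, 14, 11, 3, 9, 1]
Visit 13 → queue [18, 4, 14, 11, 3, 9, 1]
Visit 18 → queue [4, 14, 11, 3, 9, 1]
Visit 4 → queue [14, 11, 3, 9, 1]
Visit 14 → queue [11, 3, 9, 1]
Visit 11 → queue [3, 9, 1]
Visit 3 → queue [9, 1]
Visit 9 → queue [1]
Visit 1 → queue []

8 -> 16 -> 15 -> 2 -> 5 -> 12 -> 6 -> 17 -> 10 -> 7 -> 13 -> 18 -> 4 -> 14 -> 11 -> 3 -> 9 -> 1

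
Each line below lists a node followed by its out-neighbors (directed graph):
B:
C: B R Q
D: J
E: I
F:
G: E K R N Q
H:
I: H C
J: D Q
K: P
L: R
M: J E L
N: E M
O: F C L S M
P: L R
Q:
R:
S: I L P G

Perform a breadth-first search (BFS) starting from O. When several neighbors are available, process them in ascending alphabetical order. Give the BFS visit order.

O, C, F, L, M, S, B, Q, R, E, J, G, I, P, D, K, N, H

Visit O; enqueue C, F, L, M, S → queue [C, F, L, M, S]
Visit C; enqueue B, Q, R → queue [F, L, M, S, B, Q, R]
Visit F → queue [L, M, S, B, Q, R]
Visit L → queue [M, S, B, Q, R]
Visit M; enqueue E, J → queue [S, B, Q, R, E, J]
Visit S; enqueue G, I, P → queue [B, Q, R, E, J, G, I, P]
Visit B → queue [Q, R, E, J, G, I, P]
Visit Q → queue [R, E, J, G, I, P]
Visit R → queue [E, J, G, I, P]
Visit E → queue [J, G, I, P]
Visit J; enqueue D → queue [G, I, P, D]
Visit G; enqueue K, N → queue [I, P, D, K, N]
Visit I; enqueue H → queue [P, D, K, N, H]
Visit P → queue [D, K, N, H]
Visit D → queue [K, N, H]
Visit K → queue [N, H]
Visit N → queue [H]
Visit H → queue []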